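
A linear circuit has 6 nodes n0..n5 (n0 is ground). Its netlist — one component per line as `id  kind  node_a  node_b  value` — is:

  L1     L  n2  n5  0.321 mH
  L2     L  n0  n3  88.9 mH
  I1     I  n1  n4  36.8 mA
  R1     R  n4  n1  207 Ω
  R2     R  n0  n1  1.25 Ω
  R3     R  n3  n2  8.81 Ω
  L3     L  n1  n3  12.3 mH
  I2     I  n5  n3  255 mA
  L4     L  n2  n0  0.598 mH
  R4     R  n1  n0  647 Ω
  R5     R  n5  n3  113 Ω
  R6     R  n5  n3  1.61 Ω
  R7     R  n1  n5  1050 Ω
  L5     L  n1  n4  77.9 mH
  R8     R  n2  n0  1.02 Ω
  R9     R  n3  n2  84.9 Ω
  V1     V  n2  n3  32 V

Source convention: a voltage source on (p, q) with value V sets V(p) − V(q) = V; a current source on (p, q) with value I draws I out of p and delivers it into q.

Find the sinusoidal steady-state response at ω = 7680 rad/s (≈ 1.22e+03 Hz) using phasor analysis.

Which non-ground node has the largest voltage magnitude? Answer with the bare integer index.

MNA unknowns: 5 node voltages V₁..V_5 plus 1 source current (V1)
L1: Y=0.000-0.4056j on G[2,5]
L2: Y=0.000-0.001465j on G[0,3]
I1: z[1]−=0.0368, z[4]+=0.0368
R1: Y=0.004831+0.000j on G[4,1]
R2: Y=0.8000+0.000j on G[0,1]
R3: Y=0.1135+0.000j on G[3,2]
L3: Y=0.000-0.01059j on G[1,3]
I2: z[5]−=0.255, z[3]+=0.255
L4: Y=0.000-0.2177j on G[2,0]
R4: Y=0.001546+0.000j on G[1,0]
R5: Y=0.008850+0.000j on G[5,3]
R6: Y=0.6211+0.000j on G[5,3]
R7: Y=0.0009524+0.000j on G[1,5]
L5: Y=0.000-0.001671j on G[1,4]
R8: Y=0.9804+0.000j on G[2,0]
R9: Y=0.01178+0.000j on G[3,2]
V1: row V2−V3=32, i_V1 at 2,3
solve → V1=-0.03700+0.4023j, V2=0.1090-0.3524j, V3=-31.89-0.3524j, V4=6.766+2.756j, V5=-22.78-15.07j
aux → i_V1=-10.01+9.656j

3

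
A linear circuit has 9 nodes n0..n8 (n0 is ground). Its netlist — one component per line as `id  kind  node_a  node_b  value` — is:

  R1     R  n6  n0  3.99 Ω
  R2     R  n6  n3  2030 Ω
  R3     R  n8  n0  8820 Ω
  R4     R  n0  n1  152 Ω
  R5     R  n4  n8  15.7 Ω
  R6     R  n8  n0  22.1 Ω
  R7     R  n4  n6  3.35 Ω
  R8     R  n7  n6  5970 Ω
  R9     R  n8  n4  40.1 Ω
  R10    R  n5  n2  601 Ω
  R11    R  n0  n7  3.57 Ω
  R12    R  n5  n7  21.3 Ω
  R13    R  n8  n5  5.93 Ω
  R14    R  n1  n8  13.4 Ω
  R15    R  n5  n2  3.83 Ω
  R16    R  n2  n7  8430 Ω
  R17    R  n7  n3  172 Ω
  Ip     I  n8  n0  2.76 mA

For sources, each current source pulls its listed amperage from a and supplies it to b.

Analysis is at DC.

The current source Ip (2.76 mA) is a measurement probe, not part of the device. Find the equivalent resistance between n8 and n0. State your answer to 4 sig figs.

Element admittances at DC:
  Y(R1) = 0.2506 S between n6,n0
  Y(R2) = 0.0004926 S between n6,n3
  Y(R3) = 0.0001134 S between n8,n0
  Y(R4) = 0.006579 S between n0,n1
  Y(R5) = 0.06369 S between n4,n8
  Y(R6) = 0.04525 S between n8,n0
  Y(R7) = 0.2985 S between n4,n6
  Y(R8) = 0.0001675 S between n7,n6
  Y(R9) = 0.02494 S between n8,n4
  Y(R10) = 0.001664 S between n5,n2
  Y(R11) = 0.2801 S between n0,n7
  Y(R12) = 0.04695 S between n5,n7
  Y(R13) = 0.1686 S between n8,n5
  Y(R14) = 0.07463 S between n1,n8
  Y(R15) = 0.2611 S between n5,n2
  Y(R16) = 0.0001186 S between n2,n7
  Y(R17) = 0.005814 S between n7,n3
  Ip: injects 0.00276 A into n0 (from n8)
Assemble and solve the 8×8 MNA system:
  V(n1)=-0.01843  V(n2)=-0.01618  V(n3)=-0.002485  V(n4)=-0.007901  V(n5)=-0.01619  V(n6)=-0.004293  V(n7)=-0.002332  V(n8)=-0.02005

R_eq = 7.266 Ω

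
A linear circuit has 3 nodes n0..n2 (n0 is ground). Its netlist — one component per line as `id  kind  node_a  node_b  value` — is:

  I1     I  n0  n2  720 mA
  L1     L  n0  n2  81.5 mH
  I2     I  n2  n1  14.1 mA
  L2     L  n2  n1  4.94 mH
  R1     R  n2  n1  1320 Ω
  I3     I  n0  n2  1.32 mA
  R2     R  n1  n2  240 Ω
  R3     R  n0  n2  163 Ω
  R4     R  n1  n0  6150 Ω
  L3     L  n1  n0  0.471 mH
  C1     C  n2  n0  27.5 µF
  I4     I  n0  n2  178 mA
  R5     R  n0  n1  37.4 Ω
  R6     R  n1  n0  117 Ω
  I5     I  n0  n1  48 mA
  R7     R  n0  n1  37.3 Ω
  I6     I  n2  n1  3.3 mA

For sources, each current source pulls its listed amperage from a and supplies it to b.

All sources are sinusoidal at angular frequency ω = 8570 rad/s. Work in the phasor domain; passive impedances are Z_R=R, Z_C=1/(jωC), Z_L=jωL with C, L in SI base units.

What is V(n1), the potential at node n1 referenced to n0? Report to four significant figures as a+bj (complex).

0.06087-0.1326j V

MNA unknowns: 2 node voltages V₁..V_2
I1: z[0]−=0.72, z[2]+=0.72
L1: Y=0.000-0.001432j on G[0,2]
I2: z[2]−=0.0141, z[1]+=0.0141
L2: Y=0.000-0.02362j on G[2,1]
R1: Y=0.0007576+0.000j on G[2,1]
I3: z[0]−=0.00132, z[2]+=0.00132
R2: Y=0.004167+0.000j on G[1,2]
R3: Y=0.006135+0.000j on G[0,2]
R4: Y=0.0001626+0.000j on G[1,0]
L3: Y=0.000-0.2477j on G[1,0]
C1: Y=0.000+0.2357j on G[2,0]
I4: z[0]−=0.178, z[2]+=0.178
R5: Y=0.02674+0.000j on G[0,1]
R6: Y=0.008547+0.000j on G[1,0]
I5: z[0]−=0.048, z[1]+=0.048
R7: Y=0.02681+0.000j on G[0,1]
I6: z[2]−=0.0033, z[1]+=0.0033
solve → V1=0.06087-0.1326j, V2=0.2087-4.163j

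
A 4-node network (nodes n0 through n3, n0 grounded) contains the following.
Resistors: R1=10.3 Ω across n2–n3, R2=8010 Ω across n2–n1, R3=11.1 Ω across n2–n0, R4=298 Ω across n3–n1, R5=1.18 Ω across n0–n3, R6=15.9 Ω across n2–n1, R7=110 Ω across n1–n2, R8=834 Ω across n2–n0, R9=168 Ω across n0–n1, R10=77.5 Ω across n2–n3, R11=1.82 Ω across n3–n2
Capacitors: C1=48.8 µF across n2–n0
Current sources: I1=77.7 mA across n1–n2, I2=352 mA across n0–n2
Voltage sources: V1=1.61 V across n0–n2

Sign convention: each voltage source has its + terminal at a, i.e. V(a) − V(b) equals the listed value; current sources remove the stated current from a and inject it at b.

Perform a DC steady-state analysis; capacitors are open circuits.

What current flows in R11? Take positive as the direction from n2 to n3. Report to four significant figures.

Element admittances at DC:
  Y(R1) = 0.09709 S between n2,n3
  Y(R2) = 0.0001248 S between n2,n1
  Y(C1) = 0.000 S between n2,n0
  Y(R3) = 0.09009 S between n2,n0
  Y(R4) = 0.003356 S between n3,n1
  I1: injects 0.0777 A into n2 (from n1)
  Y(R5) = 0.8475 S between n0,n3
  Y(R6) = 0.06289 S between n2,n1
  Y(R7) = 0.009091 S between n1,n2
  Y(R8) = 0.001199 S between n2,n0
  Y(R9) = 0.005952 S between n0,n1
  Y(R10) = 0.01290 S between n2,n3
  Y(R11) = 0.5495 S between n3,n2
  I2: injects 0.352 A into n2 (from n0)
  V1: constraint V(n0)−V(n2) = 1.61
Assemble and solve the 4×4 MNA system:
  V(n1)=-2.409  V(n2)=-1.610  V(n3)=-0.7083
  i(V1)=-1.114

-0.4954 A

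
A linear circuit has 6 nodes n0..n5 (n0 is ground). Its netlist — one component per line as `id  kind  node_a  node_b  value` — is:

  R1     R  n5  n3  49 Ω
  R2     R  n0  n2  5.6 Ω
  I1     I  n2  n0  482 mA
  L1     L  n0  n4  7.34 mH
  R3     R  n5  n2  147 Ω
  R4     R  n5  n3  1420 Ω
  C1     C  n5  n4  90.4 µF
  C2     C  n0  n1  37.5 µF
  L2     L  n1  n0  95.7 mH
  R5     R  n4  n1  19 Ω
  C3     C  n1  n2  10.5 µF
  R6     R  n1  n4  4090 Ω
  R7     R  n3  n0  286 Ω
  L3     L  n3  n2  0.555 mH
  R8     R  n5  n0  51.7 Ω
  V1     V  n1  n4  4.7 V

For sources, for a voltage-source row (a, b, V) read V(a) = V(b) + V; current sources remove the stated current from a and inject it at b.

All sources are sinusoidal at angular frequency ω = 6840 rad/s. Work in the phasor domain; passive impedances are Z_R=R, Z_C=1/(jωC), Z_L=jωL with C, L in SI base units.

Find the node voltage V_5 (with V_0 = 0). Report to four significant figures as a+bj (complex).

-5.398-0.7566j V

Apply KCL at each of the 5 non-ground nodes and solve the resulting linear system.
Node n1: branches {C2, L2, R5, C3, R6, V1} → V_1 = -0.7751-0.4614j
Node n2: branches {R2, I1, R3, C3, L3} → V_2 = -2.671+0.5705j
Node n3: branches {R1, R4, R7, L3} → V_3 = -2.575+0.3785j
Node n4: branches {L1, C1, R5, R6, V1} → V_4 = -5.475-0.4614j
Node n5: branches {R1, R3, R4, C1, R8} → V_5 = -5.398-0.7566j
Source currents: i(V1)=-0.4403+0.06143j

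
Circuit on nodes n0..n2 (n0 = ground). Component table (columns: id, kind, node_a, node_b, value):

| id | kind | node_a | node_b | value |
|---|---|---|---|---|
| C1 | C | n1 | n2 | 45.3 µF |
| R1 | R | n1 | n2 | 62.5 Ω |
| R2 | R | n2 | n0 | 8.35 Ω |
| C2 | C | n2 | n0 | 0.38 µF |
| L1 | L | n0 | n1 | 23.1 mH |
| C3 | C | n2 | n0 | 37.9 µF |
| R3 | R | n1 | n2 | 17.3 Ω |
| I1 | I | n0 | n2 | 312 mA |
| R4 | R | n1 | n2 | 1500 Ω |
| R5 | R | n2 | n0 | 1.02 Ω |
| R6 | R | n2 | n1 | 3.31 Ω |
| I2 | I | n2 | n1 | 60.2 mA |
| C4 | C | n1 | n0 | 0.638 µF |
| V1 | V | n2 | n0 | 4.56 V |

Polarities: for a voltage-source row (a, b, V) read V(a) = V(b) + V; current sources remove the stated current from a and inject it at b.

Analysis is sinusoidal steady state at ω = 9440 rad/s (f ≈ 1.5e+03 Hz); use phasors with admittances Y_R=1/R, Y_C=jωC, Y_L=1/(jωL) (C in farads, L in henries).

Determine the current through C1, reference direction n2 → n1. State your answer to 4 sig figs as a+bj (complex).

Element admittances at ω=9440 rad/s:
  Y(C1) = 0.000+0.4276j S between n1,n2
  Y(R1) = 0.01600+0.000j S between n1,n2
  Y(R2) = 0.1198+0.000j S between n2,n0
  Y(C2) = 0.000+0.003587j S between n2,n0
  Y(L1) = 0.000-0.004586j S between n0,n1
  Y(C3) = 0.000+0.3578j S between n2,n0
  Y(R3) = 0.05780+0.000j S between n1,n2
  I1: injects 0.312 A into n2 (from n0)
  Y(R4) = 0.0006667+0.000j S between n1,n2
  Y(R5) = 0.9804+0.000j S between n2,n0
  Y(R6) = 0.3021+0.000j S between n2,n1
  I2: injects 0.0602 A into n1 (from n2)
  Y(C4) = 0.000+0.006023j S between n1,n0
  V1: constraint V(n2)−V(n0) = 4.56
Assemble and solve the 3×3 MNA system:
  V(n1)=4.621-0.08682j  V(n2)=4.560+0.000j
  i(V1)=-4.705-1.654j

-0.03713-0.02606j A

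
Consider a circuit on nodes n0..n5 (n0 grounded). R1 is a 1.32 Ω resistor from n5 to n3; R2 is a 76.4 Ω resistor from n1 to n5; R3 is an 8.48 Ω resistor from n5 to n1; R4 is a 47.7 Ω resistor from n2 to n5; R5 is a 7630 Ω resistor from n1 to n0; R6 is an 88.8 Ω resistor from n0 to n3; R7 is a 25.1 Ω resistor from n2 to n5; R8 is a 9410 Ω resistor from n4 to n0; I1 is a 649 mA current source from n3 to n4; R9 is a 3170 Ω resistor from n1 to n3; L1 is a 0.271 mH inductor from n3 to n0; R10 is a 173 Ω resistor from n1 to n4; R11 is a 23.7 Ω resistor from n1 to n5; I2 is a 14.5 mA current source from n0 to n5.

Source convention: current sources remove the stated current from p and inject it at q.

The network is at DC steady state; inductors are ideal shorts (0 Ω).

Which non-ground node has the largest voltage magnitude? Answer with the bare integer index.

4

Apply KCL at each of the 5 non-ground nodes and solve the resulting linear system.
Node n1: branches {R2, R3, R5, R9, R10, R11} → V_1 = 4.522
Node n2: branches {R4, R7} → V_2 = 0.8571
Node n3: branches {R1, R6, I1, R9, L1} → V_3 = 0.000
Node n4: branches {R8, I1, R10} → V_4 = 114.7
Node n5: branches {R1, R2, R3, R4, R7, R11, I2} → V_5 = 0.8571
Source currents: i(L1)=0.001719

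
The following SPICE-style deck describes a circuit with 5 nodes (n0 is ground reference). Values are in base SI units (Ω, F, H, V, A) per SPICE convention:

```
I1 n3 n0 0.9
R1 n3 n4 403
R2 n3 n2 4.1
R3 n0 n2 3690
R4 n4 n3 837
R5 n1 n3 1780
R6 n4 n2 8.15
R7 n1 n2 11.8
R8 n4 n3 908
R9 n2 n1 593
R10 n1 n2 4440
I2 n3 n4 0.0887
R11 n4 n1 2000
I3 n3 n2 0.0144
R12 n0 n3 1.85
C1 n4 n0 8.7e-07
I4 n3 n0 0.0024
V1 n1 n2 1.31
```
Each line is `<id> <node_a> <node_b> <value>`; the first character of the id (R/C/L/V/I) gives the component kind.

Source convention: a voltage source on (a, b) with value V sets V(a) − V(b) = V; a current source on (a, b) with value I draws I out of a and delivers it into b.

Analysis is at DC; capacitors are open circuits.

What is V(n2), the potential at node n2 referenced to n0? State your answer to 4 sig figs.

-1.270 V

Apply KCL at each of the 4 non-ground nodes and solve the resulting linear system.
Node n1: branches {R5, R7, R9, R10, R11, V1} → V_1 = 0.04018
Node n2: branches {R2, R3, R6, R7, R9, R10, I3, V1} → V_2 = -1.270
Node n3: branches {I1, R1, R2, R4, R5, R8, I2, I3, R12, I4} → V_3 = -1.669
Node n4: branches {R1, R4, R6, R8, I2, R11, C1} → V_4 = -0.5865
Source currents: i(V1)=-0.1148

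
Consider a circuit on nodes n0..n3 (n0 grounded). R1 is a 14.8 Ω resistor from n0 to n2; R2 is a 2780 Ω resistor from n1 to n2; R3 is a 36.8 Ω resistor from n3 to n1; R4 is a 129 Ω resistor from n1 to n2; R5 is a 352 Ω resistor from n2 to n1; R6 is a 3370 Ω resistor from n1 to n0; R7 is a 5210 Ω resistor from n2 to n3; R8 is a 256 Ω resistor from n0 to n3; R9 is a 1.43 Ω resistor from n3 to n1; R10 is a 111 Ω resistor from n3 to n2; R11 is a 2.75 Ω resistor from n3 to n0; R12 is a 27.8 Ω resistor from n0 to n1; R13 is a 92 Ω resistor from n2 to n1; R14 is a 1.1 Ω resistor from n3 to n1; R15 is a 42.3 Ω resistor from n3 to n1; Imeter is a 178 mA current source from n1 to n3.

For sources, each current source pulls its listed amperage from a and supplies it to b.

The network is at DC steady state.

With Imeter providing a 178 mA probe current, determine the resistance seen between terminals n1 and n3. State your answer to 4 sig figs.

R_eq = 0.5861 Ω

Apply KCL at each of the 3 non-ground nodes and solve the resulting linear system.
Node n1: branches {R2, R3, R4, R5, R6, R9, R12, R13, R14, R15, Imeter} → V_1 = -0.09175
Node n2: branches {R1, R2, R4, R5, R7, R10, R13} → V_2 = -0.01913
Node n3: branches {R3, R7, R8, R9, R10, R11, R14, R15, Imeter} → V_3 = 0.01257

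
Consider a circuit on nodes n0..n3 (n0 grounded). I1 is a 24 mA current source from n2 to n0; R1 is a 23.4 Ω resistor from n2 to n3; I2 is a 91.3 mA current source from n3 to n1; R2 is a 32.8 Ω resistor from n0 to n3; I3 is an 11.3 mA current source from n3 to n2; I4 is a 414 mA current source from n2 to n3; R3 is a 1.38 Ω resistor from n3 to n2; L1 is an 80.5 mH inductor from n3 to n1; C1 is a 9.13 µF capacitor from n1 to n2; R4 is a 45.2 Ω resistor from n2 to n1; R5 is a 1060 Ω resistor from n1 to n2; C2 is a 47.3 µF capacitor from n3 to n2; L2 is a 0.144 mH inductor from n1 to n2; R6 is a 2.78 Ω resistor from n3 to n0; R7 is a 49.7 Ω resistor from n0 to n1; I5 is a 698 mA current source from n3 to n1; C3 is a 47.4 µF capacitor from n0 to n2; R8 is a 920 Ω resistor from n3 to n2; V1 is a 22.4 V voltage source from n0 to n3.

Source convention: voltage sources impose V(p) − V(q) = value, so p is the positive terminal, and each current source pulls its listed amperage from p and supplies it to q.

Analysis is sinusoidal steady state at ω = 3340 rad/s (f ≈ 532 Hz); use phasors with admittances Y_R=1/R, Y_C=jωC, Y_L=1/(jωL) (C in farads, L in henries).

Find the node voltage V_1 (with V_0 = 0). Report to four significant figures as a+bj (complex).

-19.93+4.095j V

Apply KCL at each of the 3 non-ground nodes and solve the resulting linear system.
Node n1: branches {I2, L1, C1, R4, R5, L2, R7, I5} → V_1 = -19.93+4.095j
Node n2: branches {I1, R1, I3, I4, R3, C1, R4, R5, C2, L2, C3, R8} → V_2 = -19.98+3.522j
Node n3: branches {R1, I2, R2, I3, I4, R3, L1, C2, R6, I5, R8, V1} → V_3 = -22.40+0.000j
Source currents: i(V1)=-9.675-3.080j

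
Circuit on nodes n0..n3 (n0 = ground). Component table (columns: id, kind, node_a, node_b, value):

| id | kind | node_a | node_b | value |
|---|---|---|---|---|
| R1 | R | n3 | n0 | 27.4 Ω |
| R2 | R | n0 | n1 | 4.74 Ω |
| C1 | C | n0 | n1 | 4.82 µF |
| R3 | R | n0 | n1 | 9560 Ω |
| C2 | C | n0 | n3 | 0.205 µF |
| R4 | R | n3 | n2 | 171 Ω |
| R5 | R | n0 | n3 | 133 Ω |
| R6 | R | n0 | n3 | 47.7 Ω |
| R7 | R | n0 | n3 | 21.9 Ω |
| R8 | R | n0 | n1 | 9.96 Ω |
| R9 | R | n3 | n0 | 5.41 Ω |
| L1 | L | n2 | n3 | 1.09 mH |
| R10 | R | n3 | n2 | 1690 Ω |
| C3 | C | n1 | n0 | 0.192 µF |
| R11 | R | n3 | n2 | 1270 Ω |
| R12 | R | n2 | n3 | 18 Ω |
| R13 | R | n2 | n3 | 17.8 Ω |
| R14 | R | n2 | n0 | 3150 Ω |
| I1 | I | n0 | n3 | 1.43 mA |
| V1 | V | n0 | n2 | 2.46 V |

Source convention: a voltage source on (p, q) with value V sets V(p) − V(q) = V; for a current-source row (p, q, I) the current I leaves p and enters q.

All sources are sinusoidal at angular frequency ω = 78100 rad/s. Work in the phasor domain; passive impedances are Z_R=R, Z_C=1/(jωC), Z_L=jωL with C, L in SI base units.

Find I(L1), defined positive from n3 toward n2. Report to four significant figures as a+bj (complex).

Element admittances at ω=78100 rad/s:
  Y(R1) = 0.03650+0.000j S between n3,n0
  Y(R2) = 0.2110+0.000j S between n0,n1
  Y(C1) = 0.000+0.3764j S between n0,n1
  Y(R3) = 0.0001046+0.000j S between n0,n1
  Y(C2) = 0.000+0.01601j S between n0,n3
  Y(R4) = 0.005848+0.000j S between n3,n2
  Y(R5) = 0.007519+0.000j S between n0,n3
  Y(R6) = 0.02096+0.000j S between n0,n3
  Y(R7) = 0.04566+0.000j S between n0,n3
  Y(R8) = 0.1004+0.000j S between n0,n1
  Y(R9) = 0.1848+0.000j S between n3,n0
  Y(L1) = 0.000-0.01175j S between n2,n3
  Y(R10) = 0.0005917+0.000j S between n3,n2
  Y(C3) = 0.000+0.01500j S between n1,n0
  Y(R11) = 0.0007874+0.000j S between n3,n2
  Y(R12) = 0.05556+0.000j S between n2,n3
  Y(R13) = 0.05618+0.000j S between n2,n3
  Y(R14) = 0.0003175+0.000j S between n2,n0
  I1: injects 0.00143 A into n3 (from n0)
  V1: constraint V(n0)−V(n2) = 2.46
Assemble and solve the 4×4 MNA system:
  V(n1)=0.000+0.000j  V(n2)=-2.460+0.000j  V(n3)=-0.7019+0.07695j
  i(V1)=-0.2108+0.01150j

0.0009039-0.02065j A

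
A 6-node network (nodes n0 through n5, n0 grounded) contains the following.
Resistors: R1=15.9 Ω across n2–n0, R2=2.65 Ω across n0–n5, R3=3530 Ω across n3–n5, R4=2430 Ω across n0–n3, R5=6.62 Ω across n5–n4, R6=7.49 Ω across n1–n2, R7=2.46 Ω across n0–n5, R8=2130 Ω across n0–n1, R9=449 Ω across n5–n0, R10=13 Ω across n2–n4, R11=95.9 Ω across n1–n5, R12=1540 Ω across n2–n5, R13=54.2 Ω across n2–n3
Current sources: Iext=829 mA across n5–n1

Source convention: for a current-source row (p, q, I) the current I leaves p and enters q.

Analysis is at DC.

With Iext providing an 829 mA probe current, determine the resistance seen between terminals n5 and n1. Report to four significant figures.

R_eq = 14.02 Ω

Apply KCL at each of the 5 non-ground nodes and solve the resulting linear system.
Node n1: branches {R6, R8, R11, Iext} → V_1 = 11.15
Node n2: branches {R1, R6, R10, R12, R13} → V_2 = 5.883
Node n3: branches {R3, R4, R13} → V_3 = 5.662
Node n4: branches {R5, R10} → V_4 = 1.667
Node n5: branches {R2, R3, R5, R7, R9, R11, R12, Iext} → V_5 = -0.4803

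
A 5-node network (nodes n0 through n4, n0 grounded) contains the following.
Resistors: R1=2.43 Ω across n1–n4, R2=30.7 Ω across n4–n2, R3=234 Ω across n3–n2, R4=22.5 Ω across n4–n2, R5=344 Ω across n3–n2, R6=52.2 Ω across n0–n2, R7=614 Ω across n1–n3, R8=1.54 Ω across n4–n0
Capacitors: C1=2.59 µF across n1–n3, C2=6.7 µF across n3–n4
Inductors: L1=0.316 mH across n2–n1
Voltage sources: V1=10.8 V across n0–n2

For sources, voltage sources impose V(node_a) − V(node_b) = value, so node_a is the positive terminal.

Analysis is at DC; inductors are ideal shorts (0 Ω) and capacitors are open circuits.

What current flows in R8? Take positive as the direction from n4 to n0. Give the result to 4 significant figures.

-3.011 A

Apply KCL at each of the 4 non-ground nodes and solve the resulting linear system.
Node n1: branches {R1, C1, R7, L1} → V_1 = -10.80
Node n2: branches {R2, R3, R4, R5, R6, L1, V1} → V_2 = -10.80
Node n3: branches {R3, C1, R5, R7, C2} → V_3 = -10.80
Node n4: branches {R1, R2, R4, C2, R8} → V_4 = -4.637
Source currents: i(L1)=-2.536, i(V1)=-3.218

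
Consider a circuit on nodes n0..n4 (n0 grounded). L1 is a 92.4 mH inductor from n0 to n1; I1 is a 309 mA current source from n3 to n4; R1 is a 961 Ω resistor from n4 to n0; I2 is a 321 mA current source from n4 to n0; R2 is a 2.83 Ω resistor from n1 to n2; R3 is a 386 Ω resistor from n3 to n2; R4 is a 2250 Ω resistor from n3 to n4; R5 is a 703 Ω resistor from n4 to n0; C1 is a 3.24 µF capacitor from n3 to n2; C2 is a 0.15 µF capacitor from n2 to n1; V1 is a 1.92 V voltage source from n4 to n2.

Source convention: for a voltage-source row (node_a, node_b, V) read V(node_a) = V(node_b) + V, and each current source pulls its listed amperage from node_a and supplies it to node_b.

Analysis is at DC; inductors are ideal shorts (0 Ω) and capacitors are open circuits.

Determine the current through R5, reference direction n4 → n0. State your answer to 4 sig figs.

0.001429 A

MNA unknowns: 4 node voltages V₁..V_4 plus 2 source currents (L1, V1)
L1: row V0−V1=0, i_L1 at 0,1
I1: z[3]−=0.309, z[4]+=0.309
R1: Y=0.001041 on G[4,0]
I2: z[4]−=0.321, z[0]+=0.321
R2: Y=0.3534 on G[1,2]
R3: Y=0.002591 on G[3,2]
R4: Y=0.0004444 on G[3,4]
R5: Y=0.001422 on G[4,0]
C1: Y=0.000 on G[3,2]
C2: Y=0.000 on G[2,1]
V1: row V4−V2=1.92, i_V1 at 4,2
solve → V1=0.000, V2=-0.9154, V3=-102.4, V4=1.005
aux → i_L1=0.3235, i_V1=-0.06045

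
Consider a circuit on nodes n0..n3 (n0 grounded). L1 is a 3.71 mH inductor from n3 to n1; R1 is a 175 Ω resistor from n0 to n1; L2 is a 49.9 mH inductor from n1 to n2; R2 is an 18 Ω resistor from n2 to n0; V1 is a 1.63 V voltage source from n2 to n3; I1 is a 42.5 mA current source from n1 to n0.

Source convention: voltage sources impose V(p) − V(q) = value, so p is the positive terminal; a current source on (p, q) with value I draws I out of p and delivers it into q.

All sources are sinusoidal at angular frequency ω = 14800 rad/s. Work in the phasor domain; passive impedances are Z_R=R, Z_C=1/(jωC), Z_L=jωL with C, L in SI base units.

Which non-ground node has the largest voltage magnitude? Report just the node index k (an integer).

Element admittances at ω=14800 rad/s:
  Y(L1) = 0.000-0.01821j S between n3,n1
  Y(R1) = 0.005714+0.000j S between n0,n1
  Y(L2) = 0.000-0.001354j S between n1,n2
  Y(R2) = 0.05556+0.000j S between n2,n0
  V1: constraint V(n2)−V(n3) = 1.63
  I1: injects 0.0425 A into n0 (from n1)
Assemble and solve the 4×4 MNA system:
  V(n1)=-2.421-1.328j  V(n2)=-0.5160+0.1366j  V(n3)=-2.146+0.1366j
  i(V1)=0.02668-0.005011j

1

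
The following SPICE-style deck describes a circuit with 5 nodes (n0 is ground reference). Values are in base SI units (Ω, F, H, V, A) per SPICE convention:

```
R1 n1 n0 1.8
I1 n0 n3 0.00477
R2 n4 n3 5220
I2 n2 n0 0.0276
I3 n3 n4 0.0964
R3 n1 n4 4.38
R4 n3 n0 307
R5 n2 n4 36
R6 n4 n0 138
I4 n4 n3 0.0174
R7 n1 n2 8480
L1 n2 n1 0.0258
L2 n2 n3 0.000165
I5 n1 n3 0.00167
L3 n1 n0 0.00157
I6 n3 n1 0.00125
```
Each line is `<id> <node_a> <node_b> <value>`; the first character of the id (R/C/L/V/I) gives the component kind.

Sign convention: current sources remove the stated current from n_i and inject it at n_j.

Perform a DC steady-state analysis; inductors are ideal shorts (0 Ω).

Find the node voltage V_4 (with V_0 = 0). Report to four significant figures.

Apply KCL at each of the 4 non-ground nodes and solve the resulting linear system.
Node n1: branches {R1, R3, R7, L1, I5, L3, I6} → V_1 = 0.000
Node n2: branches {I2, R5, R7, L1, L2} → V_2 = 0.000
Node n3: branches {I1, R2, I3, R4, I4, L2, I5, I6} → V_3 = 0.000
Node n4: branches {R2, I3, R3, R5, R6, I4} → V_4 = 0.2998
Source currents: i(L1)=-0.09303, i(L2)=0.07375, i(L3)=-0.02500

0.2998 V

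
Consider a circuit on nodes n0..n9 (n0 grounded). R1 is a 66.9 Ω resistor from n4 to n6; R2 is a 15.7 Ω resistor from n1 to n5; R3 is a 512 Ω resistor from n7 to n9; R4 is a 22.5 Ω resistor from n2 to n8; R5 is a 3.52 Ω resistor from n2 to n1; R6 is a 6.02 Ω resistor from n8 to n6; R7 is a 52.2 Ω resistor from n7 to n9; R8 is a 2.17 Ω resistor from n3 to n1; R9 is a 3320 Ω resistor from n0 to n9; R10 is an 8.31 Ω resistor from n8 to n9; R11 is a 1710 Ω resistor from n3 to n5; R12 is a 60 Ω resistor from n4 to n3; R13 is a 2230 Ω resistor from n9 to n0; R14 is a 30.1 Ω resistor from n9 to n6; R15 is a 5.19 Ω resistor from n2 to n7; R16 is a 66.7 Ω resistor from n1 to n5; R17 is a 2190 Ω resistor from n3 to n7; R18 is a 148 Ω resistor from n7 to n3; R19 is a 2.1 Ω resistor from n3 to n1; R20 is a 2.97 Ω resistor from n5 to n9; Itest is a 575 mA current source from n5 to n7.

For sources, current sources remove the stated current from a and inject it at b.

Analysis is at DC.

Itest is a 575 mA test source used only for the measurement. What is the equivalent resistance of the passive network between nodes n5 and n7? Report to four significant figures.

R_eq = 12.11 Ω

Apply KCL at each of the 9 non-ground nodes and solve the resulting linear system.
Node n1: branches {R2, R5, R8, R16, R19} → V_1 = 2.928
Node n2: branches {R4, R5, R15} → V_2 = 3.949
Node n3: branches {R8, R11, R12, R17, R18, R19} → V_3 = 2.933
Node n4: branches {R1, R12} → V_4 = 1.971
Node n5: branches {R2, R11, R16, R20, Itest} → V_5 = -0.8244
Node n6: branches {R1, R6, R14} → V_6 = 0.8983
Node n7: branches {R3, R7, R15, R17, R18, Itest} → V_7 = 6.141
Node n8: branches {R4, R6, R10} → V_8 = 0.9814
Node n9: branches {R3, R7, R9, R10, R13, R14, R20} → V_9 = 0.000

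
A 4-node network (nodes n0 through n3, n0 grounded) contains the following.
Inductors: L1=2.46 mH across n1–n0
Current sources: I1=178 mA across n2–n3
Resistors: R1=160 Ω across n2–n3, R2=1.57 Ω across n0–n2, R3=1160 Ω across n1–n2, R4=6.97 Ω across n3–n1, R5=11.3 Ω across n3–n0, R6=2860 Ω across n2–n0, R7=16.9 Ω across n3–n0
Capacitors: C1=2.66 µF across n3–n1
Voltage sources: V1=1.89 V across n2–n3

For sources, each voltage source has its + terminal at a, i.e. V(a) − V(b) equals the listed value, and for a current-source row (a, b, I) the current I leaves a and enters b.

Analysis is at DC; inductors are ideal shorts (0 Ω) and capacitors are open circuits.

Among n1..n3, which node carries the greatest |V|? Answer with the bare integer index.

3

Apply KCL at each of the 3 non-ground nodes and solve the resulting linear system.
Node n1: branches {L1, R3, R4, C1} → V_1 = 0.000
Node n2: branches {I1, R1, R2, R3, R6, V1} → V_2 = 0.5921
Node n3: branches {I1, R1, R4, R5, C1, R7, V1} → V_3 = -1.298
Source currents: i(L1)=-0.1857, i(V1)=-0.5677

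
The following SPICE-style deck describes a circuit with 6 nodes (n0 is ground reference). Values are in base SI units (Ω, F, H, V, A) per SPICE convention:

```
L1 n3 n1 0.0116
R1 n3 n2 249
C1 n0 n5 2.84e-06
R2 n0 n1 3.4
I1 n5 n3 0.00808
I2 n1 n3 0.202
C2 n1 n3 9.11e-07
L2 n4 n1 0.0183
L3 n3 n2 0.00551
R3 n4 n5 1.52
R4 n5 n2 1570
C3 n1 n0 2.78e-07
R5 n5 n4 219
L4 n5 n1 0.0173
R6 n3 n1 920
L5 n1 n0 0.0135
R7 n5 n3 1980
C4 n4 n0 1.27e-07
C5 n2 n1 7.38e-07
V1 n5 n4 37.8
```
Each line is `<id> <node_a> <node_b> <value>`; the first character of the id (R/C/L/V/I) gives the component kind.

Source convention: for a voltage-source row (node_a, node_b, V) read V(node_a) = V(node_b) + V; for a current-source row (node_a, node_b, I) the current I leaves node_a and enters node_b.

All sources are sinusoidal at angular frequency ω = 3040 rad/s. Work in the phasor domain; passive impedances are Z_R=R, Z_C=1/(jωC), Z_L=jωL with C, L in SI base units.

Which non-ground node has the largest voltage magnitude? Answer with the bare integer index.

MNA unknowns: 5 node voltages V₁..V_5 plus 1 source current (V1)
L1: Y=0.000-0.02836j on G[3,1]
R1: Y=0.004016+0.000j on G[3,2]
C1: Y=0.000+0.008634j on G[0,5]
R2: Y=0.2941+0.000j on G[0,1]
I1: z[5]−=0.00808, z[3]+=0.00808
I2: z[1]−=0.202, z[3]+=0.202
C2: Y=0.000+0.002769j on G[1,3]
L2: Y=0.000-0.01798j on G[4,1]
L3: Y=0.000-0.05970j on G[3,2]
R3: Y=0.6579+0.000j on G[4,5]
R4: Y=0.0006369+0.000j on G[5,2]
C3: Y=0.000+0.0008451j on G[1,0]
R5: Y=0.004566+0.000j on G[5,4]
L4: Y=0.000-0.01901j on G[5,1]
R6: Y=0.001087+0.000j on G[3,1]
L5: Y=0.000-0.02437j on G[1,0]
R7: Y=0.0005051+0.000j on G[5,3]
C4: Y=0.000+0.0003861j on G[4,0]
C5: Y=0.000+0.002244j on G[2,1]
V1: row V5−V4=37.8, i_V1 at 5,4
solve → V1=-0.01031-0.6649j, V2=1.280+10.05j, V3=1.060+9.425j, V4=-14.53-2.070j, V5=23.27-2.070j
aux → i_V1=-25.07+0.2553j

5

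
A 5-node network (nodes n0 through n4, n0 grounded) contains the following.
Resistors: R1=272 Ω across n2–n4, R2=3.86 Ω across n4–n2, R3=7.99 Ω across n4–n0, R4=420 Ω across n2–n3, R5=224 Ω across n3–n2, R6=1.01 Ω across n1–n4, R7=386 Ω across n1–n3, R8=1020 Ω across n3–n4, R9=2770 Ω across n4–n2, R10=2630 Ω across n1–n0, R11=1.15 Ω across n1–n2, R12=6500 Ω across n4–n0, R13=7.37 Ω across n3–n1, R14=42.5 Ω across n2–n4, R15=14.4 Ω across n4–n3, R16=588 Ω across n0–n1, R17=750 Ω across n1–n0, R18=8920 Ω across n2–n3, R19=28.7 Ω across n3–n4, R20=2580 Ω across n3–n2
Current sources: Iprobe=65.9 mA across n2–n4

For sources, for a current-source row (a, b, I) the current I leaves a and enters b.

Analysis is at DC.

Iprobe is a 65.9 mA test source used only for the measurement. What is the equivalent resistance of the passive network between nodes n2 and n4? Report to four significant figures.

R_eq = 1.304 Ω

Apply KCL at each of the 4 non-ground nodes and solve the resulting linear system.
Node n1: branches {R6, R7, R10, R11, R13, R16, R17} → V_1 = -0.03796
Node n2: branches {R1, R2, R4, R5, R9, R11, R14, R18, R20, Iprobe} → V_2 = -0.08490
Node n3: branches {R4, R5, R7, R8, R13, R15, R18, R19, R20} → V_3 = -0.02297
Node n4: branches {R1, R2, R3, R6, R8, R9, R12, R14, R15, R19, Iprobe} → V_4 = 0.001034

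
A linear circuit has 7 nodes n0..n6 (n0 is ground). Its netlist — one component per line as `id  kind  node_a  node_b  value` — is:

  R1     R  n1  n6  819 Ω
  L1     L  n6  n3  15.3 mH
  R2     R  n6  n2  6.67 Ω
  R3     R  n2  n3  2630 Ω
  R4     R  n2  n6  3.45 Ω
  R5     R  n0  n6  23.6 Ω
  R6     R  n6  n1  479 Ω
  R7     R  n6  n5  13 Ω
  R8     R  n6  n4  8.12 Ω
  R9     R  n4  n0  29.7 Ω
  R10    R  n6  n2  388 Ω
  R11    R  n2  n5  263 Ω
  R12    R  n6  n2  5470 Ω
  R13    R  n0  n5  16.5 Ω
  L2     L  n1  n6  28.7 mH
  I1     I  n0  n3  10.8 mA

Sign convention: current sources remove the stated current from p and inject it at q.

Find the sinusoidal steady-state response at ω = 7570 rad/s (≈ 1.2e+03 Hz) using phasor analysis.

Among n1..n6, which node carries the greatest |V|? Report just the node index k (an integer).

3

MNA unknowns: 6 node voltages V₁..V_6
R1: Y=0.001221+0.000j on G[1,6]
L1: Y=0.000-0.008634j on G[6,3]
R2: Y=0.1499+0.000j on G[6,2]
R3: Y=0.0003802+0.000j on G[2,3]
R4: Y=0.2899+0.000j on G[2,6]
R5: Y=0.04237+0.000j on G[0,6]
R6: Y=0.002088+0.000j on G[6,1]
R7: Y=0.07692+0.000j on G[6,5]
R8: Y=0.1232+0.000j on G[6,4]
R9: Y=0.03367+0.000j on G[4,0]
R10: Y=0.002577+0.000j on G[6,2]
R11: Y=0.003802+0.000j on G[2,5]
R12: Y=0.0001828+0.000j on G[6,2]
R13: Y=0.06061+0.000j on G[0,5]
L2: Y=0.000-0.004603j on G[1,6]
I1: z[0]−=0.0108, z[3]+=0.0108
solve → V1=0.1044-1.676e-05j, V2=0.1041+0.001046j, V3=0.1594+1.248j, V4=0.08200-1.316e-05j, V5=0.05964+1.903e-05j, V6=0.1044-1.676e-05j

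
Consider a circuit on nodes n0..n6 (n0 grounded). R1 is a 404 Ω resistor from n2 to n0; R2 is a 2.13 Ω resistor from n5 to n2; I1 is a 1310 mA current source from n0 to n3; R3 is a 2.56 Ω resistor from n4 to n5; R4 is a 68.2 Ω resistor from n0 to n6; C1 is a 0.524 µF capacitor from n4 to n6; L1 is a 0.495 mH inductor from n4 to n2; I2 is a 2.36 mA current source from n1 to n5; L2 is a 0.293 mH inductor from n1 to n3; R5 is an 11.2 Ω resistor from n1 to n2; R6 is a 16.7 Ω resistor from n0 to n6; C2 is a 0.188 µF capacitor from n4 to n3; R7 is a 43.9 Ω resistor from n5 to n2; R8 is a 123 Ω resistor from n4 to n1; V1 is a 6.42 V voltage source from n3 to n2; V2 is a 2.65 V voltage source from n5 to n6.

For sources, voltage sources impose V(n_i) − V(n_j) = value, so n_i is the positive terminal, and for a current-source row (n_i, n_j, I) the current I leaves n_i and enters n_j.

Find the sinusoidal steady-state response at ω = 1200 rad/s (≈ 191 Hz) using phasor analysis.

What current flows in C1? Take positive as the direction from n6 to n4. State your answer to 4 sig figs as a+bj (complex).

-0.0001051-0.002547j A

MNA unknowns: 6 node voltages V₁..V_6 plus 2 source currents (V1, V2)
R1: Y=0.002475+0.000j on G[2,0]
R2: Y=0.4695+0.000j on G[5,2]
I1: z[0]−=1.31, z[3]+=1.31
R3: Y=0.3906+0.000j on G[4,5]
R4: Y=0.01466+0.000j on G[0,6]
C1: Y=0.000+0.0006288j on G[4,6]
L1: Y=0.000-1.684j on G[4,2]
I2: z[1]−=0.00236, z[5]+=0.00236
L2: Y=0.000-2.844j on G[1,3]
R5: Y=0.08929+0.000j on G[1,2]
R6: Y=0.05988+0.000j on G[0,6]
C2: Y=0.000+0.0002256j on G[4,3]
R7: Y=0.02278+0.000j on G[5,2]
R8: Y=0.008130+0.000j on G[4,1]
V1: row V3−V2=6.42, i_V1 at 3,2
V2: row V5−V6=2.65, i_V2 at 5,6
solve → V1=27.38-0.09785j, V2=20.97+0.1228j, V3=27.39+0.1228j, V4=20.93-0.1712j, V5=19.53-0.004076j, V6=16.88-0.004076j
aux → i_V1=0.6826+0.01764j, i_V2=1.258-0.002851j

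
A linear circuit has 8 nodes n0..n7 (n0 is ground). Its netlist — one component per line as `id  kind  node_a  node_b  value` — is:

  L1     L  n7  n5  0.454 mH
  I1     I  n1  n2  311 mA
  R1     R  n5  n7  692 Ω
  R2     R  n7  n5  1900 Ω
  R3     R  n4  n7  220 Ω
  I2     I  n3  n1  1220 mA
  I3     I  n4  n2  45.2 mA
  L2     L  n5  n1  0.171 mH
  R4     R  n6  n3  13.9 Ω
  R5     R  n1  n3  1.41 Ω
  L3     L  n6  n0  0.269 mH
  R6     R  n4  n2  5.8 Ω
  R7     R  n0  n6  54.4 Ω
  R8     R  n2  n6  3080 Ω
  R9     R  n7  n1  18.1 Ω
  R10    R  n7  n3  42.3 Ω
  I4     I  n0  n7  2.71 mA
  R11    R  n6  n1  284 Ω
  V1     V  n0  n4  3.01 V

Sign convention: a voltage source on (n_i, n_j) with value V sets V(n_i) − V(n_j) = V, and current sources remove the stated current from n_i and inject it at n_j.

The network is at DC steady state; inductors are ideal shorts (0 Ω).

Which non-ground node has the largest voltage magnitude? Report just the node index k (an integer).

MNA unknowns: 7 node voltages V₁..V_7 plus 4 source currents (L1, L2, L3, V1)
L1: row V7−V5=0, i_L1 at 7,5
I1: z[1]−=0.311, z[2]+=0.311
R1: Y=0.001445 on G[5,7]
R2: Y=0.0005263 on G[7,5]
R3: Y=0.004545 on G[4,7]
I2: z[3]−=1.22, z[1]+=1.22
I3: z[4]−=0.0452, z[2]+=0.0452
L2: row V5−V1=0, i_L2 at 5,1
R4: Y=0.07194 on G[6,3]
R5: Y=0.7092 on G[1,3]
L3: row V6−V0=0, i_L3 at 6,0
R6: Y=0.1724 on G[4,2]
R7: Y=0.01838 on G[0,6]
R8: Y=0.0003247 on G[2,6]
R9: Y=0.05525 on G[7,1]
R10: Y=0.02364 on G[7,3]
I4: z[0]−=0.00271, z[7]+=0.00271
R11: Y=0.003521 on G[6,1]
V1: row V0−V4=3.01, i_V1 at 0,4
solve → V1=-2.894, V2=-0.9423, V3=-4.151, V4=-3.010, V5=-2.894, V6=0.000, V7=-2.894
aux → i_L1=-0.02754, i_L2=-0.02754, i_L3=-0.3091, i_V1=-0.3118

3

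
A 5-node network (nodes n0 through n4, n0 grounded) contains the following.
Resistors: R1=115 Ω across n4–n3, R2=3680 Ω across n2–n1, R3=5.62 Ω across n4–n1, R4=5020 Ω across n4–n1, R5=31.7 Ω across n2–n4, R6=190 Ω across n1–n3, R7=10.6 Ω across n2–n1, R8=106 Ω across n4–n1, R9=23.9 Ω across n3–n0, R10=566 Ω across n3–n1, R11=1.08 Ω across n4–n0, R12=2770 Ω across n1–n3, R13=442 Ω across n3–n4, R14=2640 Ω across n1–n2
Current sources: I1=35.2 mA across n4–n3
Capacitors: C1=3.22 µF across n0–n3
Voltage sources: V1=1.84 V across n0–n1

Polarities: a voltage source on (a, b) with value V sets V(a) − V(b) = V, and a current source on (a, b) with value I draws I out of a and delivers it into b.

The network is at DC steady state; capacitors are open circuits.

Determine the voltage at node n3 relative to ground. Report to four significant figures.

Element admittances at DC:
  Y(R1) = 0.008696 S between n4,n3
  Y(R2) = 0.0002717 S between n2,n1
  Y(R3) = 0.1779 S between n4,n1
  I1: injects 0.0352 A into n3 (from n4)
  Y(R4) = 0.0001992 S between n4,n1
  Y(C1) = 0.000 S between n0,n3
  Y(R5) = 0.03155 S between n2,n4
  Y(R6) = 0.005263 S between n1,n3
  Y(R7) = 0.09434 S between n2,n1
  Y(R8) = 0.009434 S between n4,n1
  Y(R9) = 0.04184 S between n3,n0
  Y(R10) = 0.001767 S between n3,n1
  Y(R11) = 0.9259 S between n4,n0
  Y(R12) = 0.0003610 S between n1,n3
  Y(R13) = 0.002262 S between n3,n4
  Y(R14) = 0.0003788 S between n1,n2
  V1: constraint V(n0)−V(n1) = 1.84
Assemble and solve the 5×5 MNA system:
  V(n1)=-1.840  V(n2)=-1.473  V(n3)=0.2922  V(n4)=-0.3664
  i(V1)=-0.3271

0.2922 V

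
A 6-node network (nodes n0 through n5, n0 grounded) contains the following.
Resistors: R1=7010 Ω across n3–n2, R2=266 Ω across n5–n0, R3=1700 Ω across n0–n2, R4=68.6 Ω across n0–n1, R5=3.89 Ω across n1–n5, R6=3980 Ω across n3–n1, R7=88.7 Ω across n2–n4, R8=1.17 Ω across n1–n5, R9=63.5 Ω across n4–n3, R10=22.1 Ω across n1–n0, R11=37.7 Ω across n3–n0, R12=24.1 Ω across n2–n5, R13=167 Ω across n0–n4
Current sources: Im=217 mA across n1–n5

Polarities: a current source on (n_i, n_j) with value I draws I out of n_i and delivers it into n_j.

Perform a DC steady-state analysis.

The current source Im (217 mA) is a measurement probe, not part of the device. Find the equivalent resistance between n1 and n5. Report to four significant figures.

Apply KCL at each of the 5 non-ground nodes and solve the resulting linear system.
Node n1: branches {R4, R5, R6, R8, R10, Im} → V_1 = -0.02747
Node n2: branches {R1, R3, R7, R12} → V_2 = 0.1414
Node n3: branches {R1, R6, R9, R11} → V_3 = 0.02201
Node n4: branches {R7, R9, R13} → V_4 = 0.05878
Node n5: branches {R2, R5, R8, R12, Im} → V_5 = 0.1662

R_eq = 0.8926 Ω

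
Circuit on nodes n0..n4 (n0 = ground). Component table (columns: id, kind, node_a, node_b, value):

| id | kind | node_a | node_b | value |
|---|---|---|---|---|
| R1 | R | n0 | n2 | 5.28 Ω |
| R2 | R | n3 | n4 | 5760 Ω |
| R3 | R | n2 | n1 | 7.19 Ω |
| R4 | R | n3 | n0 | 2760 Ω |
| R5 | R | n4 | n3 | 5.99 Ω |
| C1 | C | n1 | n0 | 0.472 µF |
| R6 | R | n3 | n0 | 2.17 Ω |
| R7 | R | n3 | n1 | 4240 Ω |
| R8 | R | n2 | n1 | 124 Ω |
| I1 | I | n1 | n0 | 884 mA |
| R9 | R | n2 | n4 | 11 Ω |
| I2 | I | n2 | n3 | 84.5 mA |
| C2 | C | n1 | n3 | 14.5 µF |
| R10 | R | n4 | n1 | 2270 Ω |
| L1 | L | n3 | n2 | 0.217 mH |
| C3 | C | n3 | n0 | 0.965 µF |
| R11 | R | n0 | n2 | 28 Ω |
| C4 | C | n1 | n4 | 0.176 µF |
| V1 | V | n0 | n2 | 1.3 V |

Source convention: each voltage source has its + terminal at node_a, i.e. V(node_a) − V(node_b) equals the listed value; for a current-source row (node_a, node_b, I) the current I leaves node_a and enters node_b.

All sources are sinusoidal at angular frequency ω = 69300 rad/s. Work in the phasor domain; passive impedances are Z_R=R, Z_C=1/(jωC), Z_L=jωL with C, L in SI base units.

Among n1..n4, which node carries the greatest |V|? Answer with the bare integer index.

Apply KCL at each of the 4 non-ground nodes and solve the resulting linear system.
Node n1: branches {R3, C1, R7, R8, I1, C2, R10, C4} → V_1 = -1.607+0.8316j
Node n2: branches {R1, R3, R8, R9, I2, L1, R11, V1} → V_2 = -1.300+0.000j
Node n3: branches {R2, R4, R5, R6, R7, I2, C2, L1, C3} → V_3 = -1.538+0.03383j
Node n4: branches {R2, R5, R9, R10, C4} → V_4 = -1.493+0.01791j
Source currents: i(V1)=-0.1476-0.1399j

1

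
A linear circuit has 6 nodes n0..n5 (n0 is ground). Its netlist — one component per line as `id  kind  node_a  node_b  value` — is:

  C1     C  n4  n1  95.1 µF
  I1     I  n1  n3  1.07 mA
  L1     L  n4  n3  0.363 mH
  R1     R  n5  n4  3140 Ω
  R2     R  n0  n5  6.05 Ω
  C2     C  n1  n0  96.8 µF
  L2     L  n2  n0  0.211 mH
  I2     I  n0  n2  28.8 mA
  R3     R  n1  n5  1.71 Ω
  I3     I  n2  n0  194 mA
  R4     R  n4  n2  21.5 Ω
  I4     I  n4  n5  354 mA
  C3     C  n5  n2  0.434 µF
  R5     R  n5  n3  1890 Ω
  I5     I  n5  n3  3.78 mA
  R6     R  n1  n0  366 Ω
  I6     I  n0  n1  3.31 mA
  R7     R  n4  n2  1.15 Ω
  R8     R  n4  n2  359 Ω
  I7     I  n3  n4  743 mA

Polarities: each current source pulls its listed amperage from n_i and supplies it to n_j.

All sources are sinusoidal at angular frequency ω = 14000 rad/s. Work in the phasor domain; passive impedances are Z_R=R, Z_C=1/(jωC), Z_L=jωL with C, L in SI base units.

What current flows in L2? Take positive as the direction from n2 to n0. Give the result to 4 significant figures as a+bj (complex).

MNA unknowns: 5 node voltages V₁..V_5
C1: Y=0.000+1.331j on G[4,1]
I1: z[1]−=0.00107, z[3]+=0.00107
L1: Y=0.000-0.1968j on G[4,3]
R1: Y=0.0003185+0.000j on G[5,4]
R2: Y=0.1653+0.000j on G[0,5]
C2: Y=0.000+1.355j on G[1,0]
L2: Y=0.000-0.3385j on G[2,0]
I2: z[0]−=0.0288, z[2]+=0.0288
R3: Y=0.5848+0.000j on G[1,5]
I3: z[2]−=0.194, z[0]+=0.194
R4: Y=0.04651+0.000j on G[4,2]
I4: z[4]−=0.354, z[5]+=0.354
C3: Y=0.000+0.006076j on G[5,2]
R5: Y=0.0005291+0.000j on G[5,3]
I5: z[5]−=0.00378, z[3]+=0.00378
R6: Y=0.002732+0.000j on G[1,0]
I6: z[0]−=0.00331, z[1]+=0.00331
R7: Y=0.8696+0.000j on G[4,2]
R8: Y=0.002786+0.000j on G[4,2]
I7: z[3]−=0.743, z[4]+=0.743
solve → V1=-0.2222+0.2839j, V2=-0.7843+0.5183j, V3=-0.4241-2.949j, V4=-0.4156+0.8002j, V5=0.2904+0.2107j

0.1755+0.2655j A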